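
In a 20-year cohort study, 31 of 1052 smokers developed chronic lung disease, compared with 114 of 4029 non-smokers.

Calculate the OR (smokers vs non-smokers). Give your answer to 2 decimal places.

odds, smokers = 31/1021 = 0.03036
odds, non-smokers = 114/3915 = 0.02912
OR = 0.03036 / 0.02912 = 1.04

OR = 1.04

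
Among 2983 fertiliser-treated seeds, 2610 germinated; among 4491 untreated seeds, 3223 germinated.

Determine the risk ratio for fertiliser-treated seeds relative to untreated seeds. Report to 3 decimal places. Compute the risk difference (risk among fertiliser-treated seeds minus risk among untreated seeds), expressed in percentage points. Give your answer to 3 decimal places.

RR = 1.219; RD = 15.730

risk, fertiliser-treated seeds = 2610/2983 = 0.8750
risk, untreated seeds = 3223/4491 = 0.7177
RR = 0.8750 / 0.7177 = 1.219
risk difference = 0.8750 − 0.7177 = 0.1573 → 15.730 percentage points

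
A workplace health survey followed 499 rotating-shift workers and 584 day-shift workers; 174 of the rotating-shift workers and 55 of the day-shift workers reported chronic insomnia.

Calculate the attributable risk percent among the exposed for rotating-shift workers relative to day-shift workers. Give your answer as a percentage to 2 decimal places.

risk, rotating-shift workers = 174/499 = 0.3487
risk, day-shift workers = 55/584 = 0.0942
AR% = (0.3487 − 0.0942) / 0.3487 = 0.7299 → 72.99%

72.99%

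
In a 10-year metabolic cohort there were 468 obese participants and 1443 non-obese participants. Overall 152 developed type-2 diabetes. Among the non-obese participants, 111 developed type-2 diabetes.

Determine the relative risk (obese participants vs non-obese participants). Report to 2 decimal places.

obese participants with the outcome: 152 − 111 = 41
obese participants without the outcome: 468 − 41 = 427
non-obese participants without the outcome: 1443 − 111 = 1332
risk, obese participants = 41/468 = 0.0876
risk, non-obese participants = 111/1443 = 0.0769
RR = 0.0876 / 0.0769 = 1.14

1.14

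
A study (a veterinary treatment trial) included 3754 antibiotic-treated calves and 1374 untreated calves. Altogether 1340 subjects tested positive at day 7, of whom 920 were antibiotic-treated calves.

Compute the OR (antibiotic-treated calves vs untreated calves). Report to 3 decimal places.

antibiotic-treated calves without the outcome: 3754 − 920 = 2834
untreated calves with the outcome: 1340 − 920 = 420
untreated calves without the outcome: 1374 − 420 = 954
OR = (920 × 954) / (2834 × 420) = 877680/1190280 ≈ 0.737

OR = 0.737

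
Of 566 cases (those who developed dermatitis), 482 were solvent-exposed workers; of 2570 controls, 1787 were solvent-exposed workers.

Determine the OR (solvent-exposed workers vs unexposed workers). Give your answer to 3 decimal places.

OR = (482 × 783) / (1787 × 84) = 377406/150108 ≈ 2.514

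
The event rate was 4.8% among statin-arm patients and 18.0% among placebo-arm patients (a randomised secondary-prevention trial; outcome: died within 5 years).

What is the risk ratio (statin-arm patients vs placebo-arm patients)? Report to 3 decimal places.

RR = 0.04800 / 0.18000 = 0.267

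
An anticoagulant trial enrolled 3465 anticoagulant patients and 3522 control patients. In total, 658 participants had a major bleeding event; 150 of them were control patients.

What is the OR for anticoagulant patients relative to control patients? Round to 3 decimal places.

OR: 3.862

anticoagulant patients with the outcome: 658 − 150 = 508
anticoagulant patients without the outcome: 3465 − 508 = 2957
control patients without the outcome: 3522 − 150 = 3372
odds, anticoagulant patients = 508/2957 = 0.17180
odds, control patients = 150/3372 = 0.04448
OR = 0.17180 / 0.04448 = 3.862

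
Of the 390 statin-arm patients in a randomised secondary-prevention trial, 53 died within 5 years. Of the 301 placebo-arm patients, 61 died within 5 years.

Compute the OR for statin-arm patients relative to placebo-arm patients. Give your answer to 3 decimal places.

OR = 0.619

odds, statin-arm patients = 53/337 = 0.1573
odds, placebo-arm patients = 61/240 = 0.2542
OR = 0.1573 / 0.2542 = 0.619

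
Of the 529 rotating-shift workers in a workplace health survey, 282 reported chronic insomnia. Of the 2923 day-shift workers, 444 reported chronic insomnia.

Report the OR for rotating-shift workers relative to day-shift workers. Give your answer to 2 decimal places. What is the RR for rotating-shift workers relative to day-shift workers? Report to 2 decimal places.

OR = 6.37; RR = 3.51

OR = (282 × 2479) / (247 × 444) = 699078/109668 ≈ 6.37
risk, rotating-shift workers = 282/529 = 0.5331
risk, day-shift workers = 444/2923 = 0.1519
RR = 0.5331 / 0.1519 = 3.51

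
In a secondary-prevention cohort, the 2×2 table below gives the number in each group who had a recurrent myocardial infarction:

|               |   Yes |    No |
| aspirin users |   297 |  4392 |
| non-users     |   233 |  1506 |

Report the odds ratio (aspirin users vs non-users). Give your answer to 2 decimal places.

odds, aspirin users = 297/4392 = 0.0676
odds, non-users = 233/1506 = 0.1547
OR = 0.0676 / 0.1547 = 0.44

OR: 0.44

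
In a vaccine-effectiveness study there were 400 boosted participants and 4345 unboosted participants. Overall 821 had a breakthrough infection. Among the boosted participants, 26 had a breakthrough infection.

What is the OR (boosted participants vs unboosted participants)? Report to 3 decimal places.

OR = 0.310

boosted participants without the outcome: 400 − 26 = 374
unboosted participants with the outcome: 821 − 26 = 795
unboosted participants without the outcome: 4345 − 795 = 3550
odds, boosted participants = 26/374 = 0.0695
odds, unboosted participants = 795/3550 = 0.2239
OR = 0.0695 / 0.2239 = 0.310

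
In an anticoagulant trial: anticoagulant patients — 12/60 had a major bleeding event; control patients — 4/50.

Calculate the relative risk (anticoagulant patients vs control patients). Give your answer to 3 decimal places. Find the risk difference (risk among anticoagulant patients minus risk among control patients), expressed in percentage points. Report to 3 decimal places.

risk, anticoagulant patients = 12/60 = 0.2000
risk, control patients = 4/50 = 0.0800
RR = 0.2000 / 0.0800 = 2.500
risk difference = 0.2000 − 0.0800 = 0.1200 → 12.000 percentage points

RR = 2.500; RD = 12.000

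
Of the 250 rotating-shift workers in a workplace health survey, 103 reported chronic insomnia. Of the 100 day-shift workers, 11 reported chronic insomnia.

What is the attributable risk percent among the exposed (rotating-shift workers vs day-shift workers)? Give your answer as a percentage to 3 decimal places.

AR% ≈ 73.301%

risk, rotating-shift workers = 103/250 = 0.4120
risk, day-shift workers = 11/100 = 0.1100
AR% = (0.4120 − 0.1100) / 0.4120 = 0.7330 → 73.301%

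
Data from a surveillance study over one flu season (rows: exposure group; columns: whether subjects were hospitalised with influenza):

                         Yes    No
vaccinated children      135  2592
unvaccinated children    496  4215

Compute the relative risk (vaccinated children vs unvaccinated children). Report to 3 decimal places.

RR: 0.470

risk, vaccinated children = 135/2727 = 0.04950
risk, unvaccinated children = 496/4711 = 0.10529
RR = 0.04950 / 0.10529 = 0.470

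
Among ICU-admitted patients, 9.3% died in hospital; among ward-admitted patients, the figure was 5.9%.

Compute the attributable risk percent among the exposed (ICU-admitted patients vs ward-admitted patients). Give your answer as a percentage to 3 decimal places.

AR% = (0.0930 − 0.0590) / 0.0930 = 0.3656 → 36.559%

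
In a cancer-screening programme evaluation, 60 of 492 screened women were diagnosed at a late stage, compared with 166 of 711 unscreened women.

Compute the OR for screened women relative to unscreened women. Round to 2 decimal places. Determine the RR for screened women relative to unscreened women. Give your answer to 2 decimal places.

odds, screened women = 60/432 = 0.1389
odds, unscreened women = 166/545 = 0.3046
OR = 0.1389 / 0.3046 = 0.46
risk, screened women = 60/492 = 0.1220
risk, unscreened women = 166/711 = 0.2335
RR = 0.1220 / 0.2335 = 0.52

OR = 0.46; RR = 0.52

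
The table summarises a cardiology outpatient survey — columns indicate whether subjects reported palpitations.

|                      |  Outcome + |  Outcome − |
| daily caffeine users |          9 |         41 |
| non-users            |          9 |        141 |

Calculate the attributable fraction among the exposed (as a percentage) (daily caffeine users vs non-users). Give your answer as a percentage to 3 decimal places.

risk, daily caffeine users = 9/50 = 0.1800
risk, non-users = 9/150 = 0.0600
AR% = (0.1800 − 0.0600) / 0.1800 = 0.6667 → 66.667%

66.667%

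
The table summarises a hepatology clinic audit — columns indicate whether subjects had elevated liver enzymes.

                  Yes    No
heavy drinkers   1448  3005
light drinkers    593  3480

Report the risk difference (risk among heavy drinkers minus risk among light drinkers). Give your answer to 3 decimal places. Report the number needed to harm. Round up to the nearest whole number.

risk, heavy drinkers = 1448/4453 = 0.3252
risk, light drinkers = 593/4073 = 0.1456
risk difference = 0.3252 − 0.1456 = 0.180
absolute risk difference = 0.179581
1 / 0.179581 = 5.569 → round up → 6

RD = 0.180; NNH = 6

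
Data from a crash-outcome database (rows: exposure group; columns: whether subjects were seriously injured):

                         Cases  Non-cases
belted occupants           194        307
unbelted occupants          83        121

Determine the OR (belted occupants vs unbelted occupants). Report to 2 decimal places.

odds, belted occupants = 194/307 = 0.6319
odds, unbelted occupants = 83/121 = 0.6860
OR = 0.6319 / 0.6860 = 0.92

OR: 0.92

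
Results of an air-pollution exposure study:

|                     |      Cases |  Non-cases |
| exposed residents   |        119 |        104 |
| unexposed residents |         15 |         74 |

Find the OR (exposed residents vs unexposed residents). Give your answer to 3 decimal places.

OR = (119 × 74) / (104 × 15) = 8806/1560 ≈ 5.645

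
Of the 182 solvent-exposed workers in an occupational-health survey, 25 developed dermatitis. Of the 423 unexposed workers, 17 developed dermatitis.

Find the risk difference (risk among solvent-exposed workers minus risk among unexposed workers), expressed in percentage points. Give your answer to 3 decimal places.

RD: 9.717

risk, solvent-exposed workers = 25/182 = 0.13736
risk, unexposed workers = 17/423 = 0.04019
risk difference = 0.13736 − 0.04019 = 0.09717 → 9.717 percentage points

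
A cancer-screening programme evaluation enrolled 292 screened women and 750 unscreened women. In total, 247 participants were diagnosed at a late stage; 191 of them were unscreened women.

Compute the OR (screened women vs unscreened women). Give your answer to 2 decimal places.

screened women with the outcome: 247 − 191 = 56
screened women without the outcome: 292 − 56 = 236
unscreened women without the outcome: 750 − 191 = 559
OR = (56 × 559) / (236 × 191) = 31304/45076 ≈ 0.69

0.69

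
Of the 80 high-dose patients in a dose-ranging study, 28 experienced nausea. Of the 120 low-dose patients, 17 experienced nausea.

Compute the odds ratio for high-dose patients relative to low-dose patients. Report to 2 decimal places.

OR = (28 × 103) / (52 × 17) = 2884/884 ≈ 3.26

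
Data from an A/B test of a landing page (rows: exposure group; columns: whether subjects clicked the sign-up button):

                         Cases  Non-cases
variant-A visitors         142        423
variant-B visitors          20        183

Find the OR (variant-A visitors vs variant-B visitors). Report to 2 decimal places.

OR = (142 × 183) / (423 × 20) = 25986/8460 ≈ 3.07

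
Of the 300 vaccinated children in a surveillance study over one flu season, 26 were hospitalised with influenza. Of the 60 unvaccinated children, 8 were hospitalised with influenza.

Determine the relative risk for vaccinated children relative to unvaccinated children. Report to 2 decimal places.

RR: 0.65

risk, vaccinated children = 26/300 = 0.0867
risk, unvaccinated children = 8/60 = 0.1333
RR = 0.0867 / 0.1333 = 0.65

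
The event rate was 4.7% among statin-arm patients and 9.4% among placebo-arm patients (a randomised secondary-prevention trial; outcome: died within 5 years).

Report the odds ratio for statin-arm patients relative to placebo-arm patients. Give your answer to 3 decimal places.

0.475

odds, statin-arm patients = 0.04700/0.95300 = 0.04932
odds, placebo-arm patients = 0.09400/0.90600 = 0.10375
OR = 0.04932 / 0.10375 = 0.475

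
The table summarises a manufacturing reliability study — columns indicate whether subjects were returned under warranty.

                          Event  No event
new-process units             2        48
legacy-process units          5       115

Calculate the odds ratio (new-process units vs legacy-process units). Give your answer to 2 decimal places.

OR = (2 × 115) / (48 × 5) = 230/240 ≈ 0.96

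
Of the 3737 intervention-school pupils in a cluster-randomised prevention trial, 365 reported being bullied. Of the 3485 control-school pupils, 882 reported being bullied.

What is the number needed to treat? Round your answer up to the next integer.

risk, intervention-school pupils = 365/3737 = 0.097672
risk, control-school pupils = 882/3485 = 0.253085
absolute risk difference = 0.155413
1 / 0.155413 = 6.434 → round up → 7

NNT = 7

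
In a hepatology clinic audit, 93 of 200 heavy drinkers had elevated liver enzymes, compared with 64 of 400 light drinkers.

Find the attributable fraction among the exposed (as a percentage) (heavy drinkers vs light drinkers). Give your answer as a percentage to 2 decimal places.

risk, heavy drinkers = 93/200 = 0.4650
risk, light drinkers = 64/400 = 0.1600
AR% = (0.4650 − 0.1600) / 0.4650 = 0.6559 → 65.59%

65.59%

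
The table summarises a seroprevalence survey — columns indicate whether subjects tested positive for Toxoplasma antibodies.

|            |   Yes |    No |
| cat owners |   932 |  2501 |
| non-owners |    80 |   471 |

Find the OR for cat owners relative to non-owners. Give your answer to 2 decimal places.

odds, cat owners = 932/2501 = 0.3727
odds, non-owners = 80/471 = 0.1699
OR = 0.3727 / 0.1699 = 2.19

OR: 2.19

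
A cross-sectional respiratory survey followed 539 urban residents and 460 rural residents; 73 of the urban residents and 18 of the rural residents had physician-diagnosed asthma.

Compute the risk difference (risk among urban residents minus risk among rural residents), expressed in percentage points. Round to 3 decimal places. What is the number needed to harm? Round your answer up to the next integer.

risk, urban residents = 73/539 = 0.13544
risk, rural residents = 18/460 = 0.03913
risk difference = 0.13544 − 0.03913 = 0.09631 → 9.631 percentage points
absolute risk difference = 0.096306
1 / 0.096306 = 10.384 → round up → 11

RD = 9.631; NNH = 11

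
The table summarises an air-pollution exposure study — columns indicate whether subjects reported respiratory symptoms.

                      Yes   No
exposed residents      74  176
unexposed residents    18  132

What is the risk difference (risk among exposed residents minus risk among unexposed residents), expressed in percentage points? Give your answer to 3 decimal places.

risk, exposed residents = 74/250 = 0.2960
risk, unexposed residents = 18/150 = 0.1200
risk difference = 0.2960 − 0.1200 = 0.1760 → 17.600 percentage points

RD = 17.600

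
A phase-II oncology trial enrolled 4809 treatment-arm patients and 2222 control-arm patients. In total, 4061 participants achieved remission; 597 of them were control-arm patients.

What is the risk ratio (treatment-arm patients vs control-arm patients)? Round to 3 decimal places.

treatment-arm patients with the outcome: 4061 − 597 = 3464
treatment-arm patients without the outcome: 4809 − 3464 = 1345
control-arm patients without the outcome: 2222 − 597 = 1625
risk, treatment-arm patients = 3464/4809 = 0.7203
risk, control-arm patients = 597/2222 = 0.2687
RR = 0.7203 / 0.2687 = 2.681

2.681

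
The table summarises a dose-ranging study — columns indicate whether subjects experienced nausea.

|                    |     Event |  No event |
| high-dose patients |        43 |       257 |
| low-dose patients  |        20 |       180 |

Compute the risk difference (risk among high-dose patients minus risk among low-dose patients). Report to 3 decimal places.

RD ≈ 0.043

risk, high-dose patients = 43/300 = 0.1433
risk, low-dose patients = 20/200 = 0.1000
risk difference = 0.1433 − 0.1000 = 0.043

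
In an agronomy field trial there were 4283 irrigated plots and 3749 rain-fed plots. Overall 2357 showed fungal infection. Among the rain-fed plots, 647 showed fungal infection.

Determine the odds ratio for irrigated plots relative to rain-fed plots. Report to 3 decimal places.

OR = 3.186

irrigated plots with the outcome: 2357 − 647 = 1710
irrigated plots without the outcome: 4283 − 1710 = 2573
rain-fed plots without the outcome: 3749 − 647 = 3102
OR = (1710 × 3102) / (2573 × 647) = 5304420/1664731 ≈ 3.186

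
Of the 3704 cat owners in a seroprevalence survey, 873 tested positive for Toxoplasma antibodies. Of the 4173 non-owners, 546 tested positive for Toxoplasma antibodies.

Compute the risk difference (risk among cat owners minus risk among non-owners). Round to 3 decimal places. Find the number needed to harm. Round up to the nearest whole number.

RD = 0.105; NNH = 10

risk, cat owners = 873/3704 = 0.2357
risk, non-owners = 546/4173 = 0.1308
risk difference = 0.2357 − 0.1308 = 0.105
absolute risk difference = 0.104850
1 / 0.104850 = 9.537 → round up → 10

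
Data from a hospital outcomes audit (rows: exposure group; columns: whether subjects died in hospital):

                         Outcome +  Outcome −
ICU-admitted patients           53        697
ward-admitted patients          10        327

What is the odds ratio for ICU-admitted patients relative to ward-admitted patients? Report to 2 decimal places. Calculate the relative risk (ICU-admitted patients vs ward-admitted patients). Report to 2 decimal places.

OR = (53 × 327) / (697 × 10) = 17331/6970 ≈ 2.49
risk, ICU-admitted patients = 53/750 = 0.07067
risk, ward-admitted patients = 10/337 = 0.02967
RR = 0.07067 / 0.02967 = 2.38

OR = 2.49; RR = 2.38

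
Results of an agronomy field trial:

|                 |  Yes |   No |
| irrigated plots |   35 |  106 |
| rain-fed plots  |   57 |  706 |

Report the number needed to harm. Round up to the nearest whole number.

NNH = 6

risk, irrigated plots = 35/141 = 0.248227
risk, rain-fed plots = 57/763 = 0.074705
absolute risk difference = 0.173522
1 / 0.173522 = 5.763 → round up → 6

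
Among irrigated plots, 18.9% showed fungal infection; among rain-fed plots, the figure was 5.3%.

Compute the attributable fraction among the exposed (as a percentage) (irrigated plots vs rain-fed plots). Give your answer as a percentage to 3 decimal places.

AR% = (0.1890 − 0.0530) / 0.1890 = 0.7196 → 71.958%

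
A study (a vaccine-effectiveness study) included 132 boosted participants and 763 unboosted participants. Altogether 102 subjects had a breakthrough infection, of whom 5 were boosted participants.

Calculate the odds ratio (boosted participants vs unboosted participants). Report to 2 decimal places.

OR: 0.27

boosted participants without the outcome: 132 − 5 = 127
unboosted participants with the outcome: 102 − 5 = 97
unboosted participants without the outcome: 763 − 97 = 666
OR = (5 × 666) / (127 × 97) = 3330/12319 ≈ 0.27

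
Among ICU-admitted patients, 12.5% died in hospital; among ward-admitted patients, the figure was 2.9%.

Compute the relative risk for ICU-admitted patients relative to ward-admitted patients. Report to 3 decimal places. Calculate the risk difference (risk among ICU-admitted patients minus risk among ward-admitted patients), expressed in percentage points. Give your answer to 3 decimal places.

RR = 0.12500 / 0.02900 = 4.310
risk difference = 0.12500 − 0.02900 = 0.09600 → 9.600 percentage points

RR = 4.310; RD = 9.600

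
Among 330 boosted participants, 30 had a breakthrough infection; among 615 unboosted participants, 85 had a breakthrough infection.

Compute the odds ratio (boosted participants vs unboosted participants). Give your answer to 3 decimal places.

OR = (30 × 530) / (300 × 85) = 15900/25500 ≈ 0.624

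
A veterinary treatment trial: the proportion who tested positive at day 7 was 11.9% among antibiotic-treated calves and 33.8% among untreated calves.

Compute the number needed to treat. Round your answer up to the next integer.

NNT: 5

absolute risk difference = 0.219000
1 / 0.219000 = 4.566 → round up → 5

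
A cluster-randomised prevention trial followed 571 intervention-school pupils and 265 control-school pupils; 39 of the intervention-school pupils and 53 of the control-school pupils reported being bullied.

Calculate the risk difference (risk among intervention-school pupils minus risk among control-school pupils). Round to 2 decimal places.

-0.13

risk, intervention-school pupils = 39/571 = 0.0683
risk, control-school pupils = 53/265 = 0.2000
risk difference = 0.0683 − 0.2000 = -0.13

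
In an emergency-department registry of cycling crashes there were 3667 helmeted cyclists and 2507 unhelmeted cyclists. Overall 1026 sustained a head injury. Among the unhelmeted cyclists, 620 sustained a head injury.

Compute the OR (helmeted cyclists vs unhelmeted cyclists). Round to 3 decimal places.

0.379

helmeted cyclists with the outcome: 1026 − 620 = 406
helmeted cyclists without the outcome: 3667 − 406 = 3261
unhelmeted cyclists without the outcome: 2507 − 620 = 1887
odds, helmeted cyclists = 406/3261 = 0.1245
odds, unhelmeted cyclists = 620/1887 = 0.3286
OR = 0.1245 / 0.3286 = 0.379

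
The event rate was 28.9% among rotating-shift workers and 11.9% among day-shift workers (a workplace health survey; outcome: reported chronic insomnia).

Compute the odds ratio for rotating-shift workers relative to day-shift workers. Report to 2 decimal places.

OR: 3.01

odds, rotating-shift workers = 0.2890/0.7110 = 0.4065
odds, day-shift workers = 0.1190/0.8810 = 0.1351
OR = 0.4065 / 0.1351 = 3.01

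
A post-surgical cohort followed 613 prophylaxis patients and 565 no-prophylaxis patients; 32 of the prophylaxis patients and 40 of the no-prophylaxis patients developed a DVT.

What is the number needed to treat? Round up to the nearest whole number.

NNT: 54

risk, prophylaxis patients = 32/613 = 0.052202
risk, no-prophylaxis patients = 40/565 = 0.070796
absolute risk difference = 0.018594
1 / 0.018594 = 53.781 → round up → 54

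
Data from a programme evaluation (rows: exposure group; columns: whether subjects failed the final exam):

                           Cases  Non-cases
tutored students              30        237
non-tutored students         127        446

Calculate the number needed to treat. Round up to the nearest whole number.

risk, tutored students = 30/267 = 0.112360
risk, non-tutored students = 127/573 = 0.221640
absolute risk difference = 0.109281
1 / 0.109281 = 9.151 → round up → 10

NNT ≈ 10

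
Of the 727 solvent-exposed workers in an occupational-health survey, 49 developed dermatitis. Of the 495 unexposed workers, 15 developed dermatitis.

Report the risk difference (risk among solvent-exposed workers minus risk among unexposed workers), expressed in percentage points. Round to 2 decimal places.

risk, solvent-exposed workers = 49/727 = 0.06740
risk, unexposed workers = 15/495 = 0.03030
risk difference = 0.06740 − 0.03030 = 0.03710 → 3.71 percentage points

RD ≈ 3.71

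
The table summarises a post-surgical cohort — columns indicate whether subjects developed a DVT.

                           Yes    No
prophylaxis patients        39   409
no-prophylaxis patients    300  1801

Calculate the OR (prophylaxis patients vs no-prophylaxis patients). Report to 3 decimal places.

OR = (39 × 1801) / (409 × 300) = 70239/122700 ≈ 0.572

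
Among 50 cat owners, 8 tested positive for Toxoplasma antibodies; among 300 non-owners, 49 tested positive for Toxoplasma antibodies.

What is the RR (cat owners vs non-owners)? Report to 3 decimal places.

RR: 0.980

risk, cat owners = 8/50 = 0.1600
risk, non-owners = 49/300 = 0.1633
RR = 0.1600 / 0.1633 = 0.980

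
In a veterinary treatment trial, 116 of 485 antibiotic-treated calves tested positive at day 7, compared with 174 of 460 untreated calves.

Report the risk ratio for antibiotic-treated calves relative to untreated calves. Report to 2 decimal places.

0.63

risk, antibiotic-treated calves = 116/485 = 0.2392
risk, untreated calves = 174/460 = 0.3783
RR = 0.2392 / 0.3783 = 0.63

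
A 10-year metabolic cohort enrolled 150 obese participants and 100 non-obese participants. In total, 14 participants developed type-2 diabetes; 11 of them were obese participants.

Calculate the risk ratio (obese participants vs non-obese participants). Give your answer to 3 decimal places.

2.444

obese participants without the outcome: 150 − 11 = 139
non-obese participants with the outcome: 14 − 11 = 3
non-obese participants without the outcome: 100 − 3 = 97
risk, obese participants = 11/150 = 0.07333
risk, non-obese participants = 3/100 = 0.03000
RR = 0.07333 / 0.03000 = 2.444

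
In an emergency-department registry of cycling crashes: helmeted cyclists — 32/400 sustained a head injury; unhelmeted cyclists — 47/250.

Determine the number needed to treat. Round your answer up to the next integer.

10

risk, helmeted cyclists = 32/400 = 0.080000
risk, unhelmeted cyclists = 47/250 = 0.188000
absolute risk difference = 0.108000
1 / 0.108000 = 9.259 → round up → 10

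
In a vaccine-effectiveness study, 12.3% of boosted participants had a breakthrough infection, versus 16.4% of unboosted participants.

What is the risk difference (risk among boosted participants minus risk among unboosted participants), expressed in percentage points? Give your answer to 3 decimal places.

RD: -4.100

risk difference = 0.1230 − 0.1640 = -0.0410 → -4.100 percentage points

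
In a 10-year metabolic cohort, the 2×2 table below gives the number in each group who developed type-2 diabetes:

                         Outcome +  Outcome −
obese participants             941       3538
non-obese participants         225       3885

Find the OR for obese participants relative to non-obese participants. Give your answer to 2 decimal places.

odds, obese participants = 941/3538 = 0.2660
odds, non-obese participants = 225/3885 = 0.0579
OR = 0.2660 / 0.0579 = 4.59

OR: 4.59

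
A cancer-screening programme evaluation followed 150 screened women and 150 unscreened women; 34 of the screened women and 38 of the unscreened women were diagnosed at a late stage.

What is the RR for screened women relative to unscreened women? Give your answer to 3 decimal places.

0.895

risk, screened women = 34/150 = 0.2267
risk, unscreened women = 38/150 = 0.2533
RR = 0.2267 / 0.2533 = 0.895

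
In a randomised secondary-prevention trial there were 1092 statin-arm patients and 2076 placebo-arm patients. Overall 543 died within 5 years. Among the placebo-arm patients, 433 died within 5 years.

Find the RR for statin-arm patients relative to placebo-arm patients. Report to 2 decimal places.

statin-arm patients with the outcome: 543 − 433 = 110
statin-arm patients without the outcome: 1092 − 110 = 982
placebo-arm patients without the outcome: 2076 − 433 = 1643
risk, statin-arm patients = 110/1092 = 0.1007
risk, placebo-arm patients = 433/2076 = 0.2086
RR = 0.1007 / 0.2086 = 0.48

RR ≈ 0.48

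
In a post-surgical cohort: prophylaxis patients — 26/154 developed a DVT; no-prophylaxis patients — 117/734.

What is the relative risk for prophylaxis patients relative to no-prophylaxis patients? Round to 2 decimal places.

risk, prophylaxis patients = 26/154 = 0.1688
risk, no-prophylaxis patients = 117/734 = 0.1594
RR = 0.1688 / 0.1594 = 1.06

RR = 1.06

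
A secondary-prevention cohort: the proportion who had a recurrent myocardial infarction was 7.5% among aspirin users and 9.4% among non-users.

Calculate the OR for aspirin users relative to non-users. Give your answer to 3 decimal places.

odds, aspirin users = 0.0750/0.9250 = 0.0811
odds, non-users = 0.0940/0.9060 = 0.1038
OR = 0.0811 / 0.1038 = 0.781

OR: 0.781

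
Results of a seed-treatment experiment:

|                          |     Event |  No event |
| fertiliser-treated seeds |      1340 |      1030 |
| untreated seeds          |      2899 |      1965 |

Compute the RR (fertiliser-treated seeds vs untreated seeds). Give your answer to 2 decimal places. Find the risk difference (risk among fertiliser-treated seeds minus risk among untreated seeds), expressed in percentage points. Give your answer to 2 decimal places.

risk, fertiliser-treated seeds = 1340/2370 = 0.5654
risk, untreated seeds = 2899/4864 = 0.5960
RR = 0.5654 / 0.5960 = 0.95
risk difference = 0.5654 − 0.5960 = -0.0306 → -3.06 percentage points

RR = 0.95; RD = -3.06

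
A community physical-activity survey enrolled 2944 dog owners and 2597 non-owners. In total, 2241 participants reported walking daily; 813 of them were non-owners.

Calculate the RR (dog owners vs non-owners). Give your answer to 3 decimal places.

dog owners with the outcome: 2241 − 813 = 1428
dog owners without the outcome: 2944 − 1428 = 1516
non-owners without the outcome: 2597 − 813 = 1784
risk, dog owners = 1428/2944 = 0.4851
risk, non-owners = 813/2597 = 0.3131
RR = 0.4851 / 0.3131 = 1.549

1.549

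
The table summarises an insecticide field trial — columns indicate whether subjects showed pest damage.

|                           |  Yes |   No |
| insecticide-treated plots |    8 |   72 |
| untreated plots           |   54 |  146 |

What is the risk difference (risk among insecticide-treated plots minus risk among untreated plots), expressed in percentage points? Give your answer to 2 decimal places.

RD: -17.00

risk, insecticide-treated plots = 8/80 = 0.1000
risk, untreated plots = 54/200 = 0.2700
risk difference = 0.1000 − 0.2700 = -0.1700 → -17.00 percentage points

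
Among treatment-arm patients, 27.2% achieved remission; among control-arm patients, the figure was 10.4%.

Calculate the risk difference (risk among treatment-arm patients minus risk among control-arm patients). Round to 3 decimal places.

risk difference = 0.2720 − 0.1040 = 0.168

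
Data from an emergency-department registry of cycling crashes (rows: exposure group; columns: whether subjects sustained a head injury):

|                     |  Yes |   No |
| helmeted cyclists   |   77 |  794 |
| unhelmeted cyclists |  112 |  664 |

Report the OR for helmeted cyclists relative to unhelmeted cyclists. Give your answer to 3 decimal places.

OR = (77 × 664) / (794 × 112) = 51128/88928 ≈ 0.575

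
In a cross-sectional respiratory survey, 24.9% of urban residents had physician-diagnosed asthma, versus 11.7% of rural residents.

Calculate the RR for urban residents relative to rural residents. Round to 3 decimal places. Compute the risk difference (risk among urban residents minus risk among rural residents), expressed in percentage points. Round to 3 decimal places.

RR = 2.128; RD = 13.200

RR = 0.2490 / 0.1170 = 2.128
risk difference = 0.2490 − 0.1170 = 0.1320 → 13.200 percentage points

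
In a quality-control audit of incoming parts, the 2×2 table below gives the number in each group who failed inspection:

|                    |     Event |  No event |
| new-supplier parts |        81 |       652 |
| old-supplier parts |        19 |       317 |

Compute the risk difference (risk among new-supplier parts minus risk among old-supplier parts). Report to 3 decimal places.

RD: 0.054

risk, new-supplier parts = 81/733 = 0.1105
risk, old-supplier parts = 19/336 = 0.0565
risk difference = 0.1105 − 0.0565 = 0.054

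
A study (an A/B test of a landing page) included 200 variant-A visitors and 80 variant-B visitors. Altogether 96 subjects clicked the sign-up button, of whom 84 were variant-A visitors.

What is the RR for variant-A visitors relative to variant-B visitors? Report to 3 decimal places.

2.800

variant-A visitors without the outcome: 200 − 84 = 116
variant-B visitors with the outcome: 96 − 84 = 12
variant-B visitors without the outcome: 80 − 12 = 68
risk, variant-A visitors = 84/200 = 0.4200
risk, variant-B visitors = 12/80 = 0.1500
RR = 0.4200 / 0.1500 = 2.800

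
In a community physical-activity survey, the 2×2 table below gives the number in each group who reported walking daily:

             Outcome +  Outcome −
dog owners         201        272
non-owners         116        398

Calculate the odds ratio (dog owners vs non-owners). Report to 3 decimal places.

OR = (201 × 398) / (272 × 116) = 79998/31552 ≈ 2.535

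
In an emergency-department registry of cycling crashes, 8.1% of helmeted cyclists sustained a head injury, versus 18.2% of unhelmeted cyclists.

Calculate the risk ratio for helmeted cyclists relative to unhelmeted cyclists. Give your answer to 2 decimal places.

RR = 0.0810 / 0.1820 = 0.45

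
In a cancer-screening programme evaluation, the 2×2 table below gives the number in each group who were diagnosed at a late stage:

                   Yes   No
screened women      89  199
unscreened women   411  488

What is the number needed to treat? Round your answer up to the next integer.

risk, screened women = 89/288 = 0.309028
risk, unscreened women = 411/899 = 0.457175
absolute risk difference = 0.148147
1 / 0.148147 = 6.750 → round up → 7

7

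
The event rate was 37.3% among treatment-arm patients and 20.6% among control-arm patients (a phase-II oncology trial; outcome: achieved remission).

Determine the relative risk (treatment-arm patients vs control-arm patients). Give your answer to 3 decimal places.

RR = 0.3730 / 0.2060 = 1.811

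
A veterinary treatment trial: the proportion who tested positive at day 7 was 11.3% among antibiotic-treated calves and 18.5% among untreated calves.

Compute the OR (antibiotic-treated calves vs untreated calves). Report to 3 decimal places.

0.561

odds, antibiotic-treated calves = 0.1130/0.8870 = 0.1274
odds, untreated calves = 0.1850/0.8150 = 0.2270
OR = 0.1274 / 0.2270 = 0.561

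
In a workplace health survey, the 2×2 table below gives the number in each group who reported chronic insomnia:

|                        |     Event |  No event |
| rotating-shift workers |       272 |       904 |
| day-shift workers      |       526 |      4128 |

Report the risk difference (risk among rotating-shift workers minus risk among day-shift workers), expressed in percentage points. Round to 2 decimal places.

risk, rotating-shift workers = 272/1176 = 0.2313
risk, day-shift workers = 526/4654 = 0.1130
risk difference = 0.2313 − 0.1130 = 0.1183 → 11.83 percentage points

11.83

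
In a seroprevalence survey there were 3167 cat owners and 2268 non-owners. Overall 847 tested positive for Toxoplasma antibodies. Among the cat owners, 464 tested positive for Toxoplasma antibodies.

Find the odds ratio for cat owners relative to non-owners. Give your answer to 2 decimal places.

OR ≈ 0.84

cat owners without the outcome: 3167 − 464 = 2703
non-owners with the outcome: 847 − 464 = 383
non-owners without the outcome: 2268 − 383 = 1885
odds, cat owners = 464/2703 = 0.1717
odds, non-owners = 383/1885 = 0.2032
OR = 0.1717 / 0.2032 = 0.84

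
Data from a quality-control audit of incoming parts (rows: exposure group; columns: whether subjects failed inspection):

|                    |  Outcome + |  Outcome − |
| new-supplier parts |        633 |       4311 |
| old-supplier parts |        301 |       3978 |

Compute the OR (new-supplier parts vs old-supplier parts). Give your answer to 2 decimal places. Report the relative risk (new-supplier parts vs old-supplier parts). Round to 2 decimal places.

OR = (633 × 3978) / (4311 × 301) = 2518074/1297611 ≈ 1.94
risk, new-supplier parts = 633/4944 = 0.1280
risk, old-supplier parts = 301/4279 = 0.0703
RR = 0.1280 / 0.0703 = 1.82

OR = 1.94; RR = 1.82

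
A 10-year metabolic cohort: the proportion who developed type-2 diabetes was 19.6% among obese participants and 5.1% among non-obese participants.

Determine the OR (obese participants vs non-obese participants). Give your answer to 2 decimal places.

odds, obese participants = 0.1960/0.8040 = 0.2438
odds, non-obese participants = 0.0510/0.9490 = 0.0537
OR = 0.2438 / 0.0537 = 4.54

OR = 4.54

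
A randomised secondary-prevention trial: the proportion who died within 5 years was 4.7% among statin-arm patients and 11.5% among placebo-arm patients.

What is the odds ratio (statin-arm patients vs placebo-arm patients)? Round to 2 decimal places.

OR: 0.38

odds, statin-arm patients = 0.04700/0.95300 = 0.04932
odds, placebo-arm patients = 0.11500/0.88500 = 0.12994
OR = 0.04932 / 0.12994 = 0.38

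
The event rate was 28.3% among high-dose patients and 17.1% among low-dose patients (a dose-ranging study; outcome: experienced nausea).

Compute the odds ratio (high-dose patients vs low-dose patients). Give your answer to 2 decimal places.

OR: 1.91

odds, high-dose patients = 0.2830/0.7170 = 0.3947
odds, low-dose patients = 0.1710/0.8290 = 0.2063
OR = 0.3947 / 0.2063 = 1.91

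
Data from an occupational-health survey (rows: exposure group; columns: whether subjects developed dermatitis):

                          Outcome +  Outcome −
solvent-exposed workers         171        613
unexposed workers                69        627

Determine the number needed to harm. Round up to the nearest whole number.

risk, solvent-exposed workers = 171/784 = 0.218112
risk, unexposed workers = 69/696 = 0.099138
absolute risk difference = 0.118974
1 / 0.118974 = 8.405 → round up → 9

9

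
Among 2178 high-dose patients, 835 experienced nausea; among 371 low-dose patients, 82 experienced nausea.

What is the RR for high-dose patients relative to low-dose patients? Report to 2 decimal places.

1.73

risk, high-dose patients = 835/2178 = 0.3834
risk, low-dose patients = 82/371 = 0.2210
RR = 0.3834 / 0.2210 = 1.73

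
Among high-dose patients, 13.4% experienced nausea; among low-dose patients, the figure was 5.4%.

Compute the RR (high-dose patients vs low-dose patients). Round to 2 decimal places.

RR = 0.1340 / 0.0540 = 2.48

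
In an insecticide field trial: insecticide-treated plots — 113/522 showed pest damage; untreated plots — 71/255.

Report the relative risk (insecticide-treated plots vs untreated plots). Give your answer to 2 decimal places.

risk, insecticide-treated plots = 113/522 = 0.2165
risk, untreated plots = 71/255 = 0.2784
RR = 0.2165 / 0.2784 = 0.78

0.78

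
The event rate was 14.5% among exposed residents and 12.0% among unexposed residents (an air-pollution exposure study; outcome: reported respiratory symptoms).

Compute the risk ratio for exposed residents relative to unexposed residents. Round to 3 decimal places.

RR = 0.1450 / 0.1200 = 1.208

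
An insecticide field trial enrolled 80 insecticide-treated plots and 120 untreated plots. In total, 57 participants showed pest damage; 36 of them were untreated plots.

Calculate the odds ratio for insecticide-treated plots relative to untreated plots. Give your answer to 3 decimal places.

insecticide-treated plots with the outcome: 57 − 36 = 21
insecticide-treated plots without the outcome: 80 − 21 = 59
untreated plots without the outcome: 120 − 36 = 84
OR = (21 × 84) / (59 × 36) = 1764/2124 ≈ 0.831

0.831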